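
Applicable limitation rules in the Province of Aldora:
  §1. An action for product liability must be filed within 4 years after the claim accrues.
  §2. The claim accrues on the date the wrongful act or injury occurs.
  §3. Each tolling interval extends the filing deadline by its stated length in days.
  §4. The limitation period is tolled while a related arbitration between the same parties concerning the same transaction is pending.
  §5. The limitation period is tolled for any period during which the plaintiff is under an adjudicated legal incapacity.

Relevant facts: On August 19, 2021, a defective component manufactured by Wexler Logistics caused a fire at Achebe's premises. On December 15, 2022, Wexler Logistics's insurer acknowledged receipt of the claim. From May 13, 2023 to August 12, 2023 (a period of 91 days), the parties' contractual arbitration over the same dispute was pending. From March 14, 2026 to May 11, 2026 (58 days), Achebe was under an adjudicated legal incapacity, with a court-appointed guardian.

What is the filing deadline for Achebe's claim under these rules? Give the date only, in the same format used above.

The claim accrued on August 19, 2021, the date of the act.
The untolled deadline — 4 years after August 19, 2021 — is August 19, 2025.
The period was tolled for 91 days by the pending related arbitration (May 13, 2023 to August 12, 2023), pushing the deadline to November 18, 2025.
The plaintiff's legal incapacity from March 14, 2026 to May 11, 2026 began after the period had already run on November 18, 2025, so it has no tolling effect.
The other events in the timeline have no effect on the limitation period under the stated rules.

November 18, 2025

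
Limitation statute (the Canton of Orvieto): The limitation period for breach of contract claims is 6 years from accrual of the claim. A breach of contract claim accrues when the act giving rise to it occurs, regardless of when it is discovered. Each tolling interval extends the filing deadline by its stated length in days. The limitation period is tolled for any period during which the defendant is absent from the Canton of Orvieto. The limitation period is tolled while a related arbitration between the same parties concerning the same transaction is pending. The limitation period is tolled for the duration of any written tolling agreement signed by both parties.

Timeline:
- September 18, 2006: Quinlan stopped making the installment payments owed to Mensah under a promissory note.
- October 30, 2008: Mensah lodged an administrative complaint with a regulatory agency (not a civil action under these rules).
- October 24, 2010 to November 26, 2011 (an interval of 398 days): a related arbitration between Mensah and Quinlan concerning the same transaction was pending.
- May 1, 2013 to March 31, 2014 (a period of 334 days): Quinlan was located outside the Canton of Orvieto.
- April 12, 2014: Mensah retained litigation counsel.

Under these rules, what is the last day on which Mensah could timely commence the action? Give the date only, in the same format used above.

The limitation period began to run on September 18, 2006.
6 years from September 18, 2006 is September 18, 2012.
The pending related arbitration from October 24, 2010 to November 26, 2011 tolled the period for 398 days, extending the deadline to October 21, 2013.
The period was tolled for 334 days by the defendant's absence from the jurisdiction (May 1, 2013 to March 31, 2014), pushing the deadline to September 20, 2014.
None of the other events listed affects the running of the period under the stated rules.

September 20, 2014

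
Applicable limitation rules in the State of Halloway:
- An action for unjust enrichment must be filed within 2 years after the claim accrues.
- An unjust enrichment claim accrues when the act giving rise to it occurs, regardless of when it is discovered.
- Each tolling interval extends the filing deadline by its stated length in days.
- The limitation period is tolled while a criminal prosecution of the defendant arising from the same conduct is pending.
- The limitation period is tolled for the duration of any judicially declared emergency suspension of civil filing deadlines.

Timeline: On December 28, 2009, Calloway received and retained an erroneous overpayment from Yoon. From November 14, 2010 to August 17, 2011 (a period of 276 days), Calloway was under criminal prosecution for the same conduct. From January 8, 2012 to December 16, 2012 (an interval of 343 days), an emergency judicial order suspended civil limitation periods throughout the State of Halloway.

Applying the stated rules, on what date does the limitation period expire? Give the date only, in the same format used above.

The claim accrued on December 28, 2009, the date of the act.
2 years from December 28, 2009 is December 28, 2011.
Because the pending criminal prosecution ran from November 14, 2010 to August 17, 2011, the deadline is extended by 276 days to September 29, 2012.
Because the emergency suspension of filing deadlines ran from January 8, 2012 to December 16, 2012, the deadline is extended by 343 days to September 7, 2013.

September 7, 2013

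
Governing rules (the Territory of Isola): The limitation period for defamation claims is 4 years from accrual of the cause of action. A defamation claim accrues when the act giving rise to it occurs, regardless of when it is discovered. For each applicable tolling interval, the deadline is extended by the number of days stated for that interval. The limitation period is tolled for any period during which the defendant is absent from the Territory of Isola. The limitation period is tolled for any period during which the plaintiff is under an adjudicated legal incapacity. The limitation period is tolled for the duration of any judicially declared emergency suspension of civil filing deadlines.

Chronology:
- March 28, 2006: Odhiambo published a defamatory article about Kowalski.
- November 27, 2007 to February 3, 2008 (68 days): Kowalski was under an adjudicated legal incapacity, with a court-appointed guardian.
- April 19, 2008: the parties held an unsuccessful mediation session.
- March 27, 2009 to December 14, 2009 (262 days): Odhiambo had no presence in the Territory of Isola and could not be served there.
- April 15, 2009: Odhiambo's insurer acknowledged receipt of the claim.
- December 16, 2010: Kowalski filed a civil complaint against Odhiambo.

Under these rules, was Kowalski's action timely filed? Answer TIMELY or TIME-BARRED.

The cause of action accrued on March 28, 2006, the date of the act.
Adding the 4 years base period to March 28, 2006 gives a deadline of March 28, 2010, before any tolling.
The period was tolled for 68 days by the plaintiff's legal incapacity (November 27, 2007 to February 3, 2008), pushing the deadline to June 4, 2010.
The defendant's absence from the jurisdiction from March 27, 2009 to December 14, 2009 tolled the period for 262 days, extending the deadline to February 21, 2011.
Nothing else in the chronology tolls or restarts the period.
The December 16, 2010 filing precedes the February 21, 2011 deadline; the claim is timely.

TIMELY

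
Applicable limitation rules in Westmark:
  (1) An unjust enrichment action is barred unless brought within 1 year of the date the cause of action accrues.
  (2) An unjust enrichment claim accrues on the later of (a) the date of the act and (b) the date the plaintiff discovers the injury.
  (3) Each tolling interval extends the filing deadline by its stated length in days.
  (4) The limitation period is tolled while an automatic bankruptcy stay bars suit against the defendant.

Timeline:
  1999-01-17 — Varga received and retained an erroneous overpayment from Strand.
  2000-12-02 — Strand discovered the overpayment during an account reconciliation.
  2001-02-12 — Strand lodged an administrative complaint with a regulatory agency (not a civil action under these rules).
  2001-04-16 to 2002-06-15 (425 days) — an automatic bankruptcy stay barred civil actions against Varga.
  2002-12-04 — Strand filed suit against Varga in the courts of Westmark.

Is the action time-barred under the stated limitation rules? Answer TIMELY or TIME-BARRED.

Taking the later of the act (1999-01-17) and discovery (2000-12-02), the claim accrued on 2000-12-02.
The untolled deadline — 1 year after 2000-12-02 — is 2001-12-02.
The automatic bankruptcy stay from 2001-04-16 to 2002-06-15 tolled the period for 425 days, extending the deadline to 2003-01-31.
The other events in the timeline have no effect on the limitation period under the stated rules.
Strand filed on 2002-12-04, before the 2003-01-31 deadline, so the action is timely.

TIMELY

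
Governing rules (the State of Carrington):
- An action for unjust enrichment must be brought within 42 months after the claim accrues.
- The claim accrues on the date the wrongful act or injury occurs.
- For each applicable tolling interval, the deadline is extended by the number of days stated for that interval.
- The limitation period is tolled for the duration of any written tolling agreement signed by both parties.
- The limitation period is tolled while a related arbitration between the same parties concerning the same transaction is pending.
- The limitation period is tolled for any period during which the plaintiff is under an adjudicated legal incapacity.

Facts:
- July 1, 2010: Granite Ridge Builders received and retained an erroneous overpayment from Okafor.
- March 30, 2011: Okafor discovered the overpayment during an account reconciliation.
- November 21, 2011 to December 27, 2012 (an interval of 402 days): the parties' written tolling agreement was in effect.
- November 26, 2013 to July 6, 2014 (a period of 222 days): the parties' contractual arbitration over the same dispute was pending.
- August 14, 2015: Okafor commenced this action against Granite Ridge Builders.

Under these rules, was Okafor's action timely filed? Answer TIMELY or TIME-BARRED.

TIMELY

Accrual is governed by the date of the act, so the period began to run on July 1, 2010; the later discovery on March 30, 2011 is irrelevant under the stated rule.
Adding the 42 months base period to July 1, 2010 gives a deadline of January 1, 2014, before any tolling.
The period was tolled for 402 days by the written tolling agreement (November 21, 2011 to December 27, 2012), pushing the deadline to February 7, 2015.
The period was tolled for 222 days by the pending related arbitration (November 26, 2013 to July 6, 2014), pushing the deadline to September 17, 2015.
The August 14, 2015 filing precedes the September 17, 2015 deadline; the claim is timely.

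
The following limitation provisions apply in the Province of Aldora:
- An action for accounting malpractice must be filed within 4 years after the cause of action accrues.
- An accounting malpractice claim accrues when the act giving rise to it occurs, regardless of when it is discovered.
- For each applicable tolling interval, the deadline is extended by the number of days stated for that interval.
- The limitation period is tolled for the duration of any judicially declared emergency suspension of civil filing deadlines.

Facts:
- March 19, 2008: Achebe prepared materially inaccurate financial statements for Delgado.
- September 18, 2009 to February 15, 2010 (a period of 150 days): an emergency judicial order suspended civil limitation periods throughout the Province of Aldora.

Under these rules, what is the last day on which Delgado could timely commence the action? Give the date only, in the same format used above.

August 16, 2012

The cause of action accrued on March 19, 2008, the date of the act.
Adding the 4 years base period to March 19, 2008 gives a deadline of March 19, 2012, before any tolling.
Because the emergency suspension of filing deadlines ran from September 18, 2009 to February 15, 2010, the deadline is extended by 150 days to August 16, 2012.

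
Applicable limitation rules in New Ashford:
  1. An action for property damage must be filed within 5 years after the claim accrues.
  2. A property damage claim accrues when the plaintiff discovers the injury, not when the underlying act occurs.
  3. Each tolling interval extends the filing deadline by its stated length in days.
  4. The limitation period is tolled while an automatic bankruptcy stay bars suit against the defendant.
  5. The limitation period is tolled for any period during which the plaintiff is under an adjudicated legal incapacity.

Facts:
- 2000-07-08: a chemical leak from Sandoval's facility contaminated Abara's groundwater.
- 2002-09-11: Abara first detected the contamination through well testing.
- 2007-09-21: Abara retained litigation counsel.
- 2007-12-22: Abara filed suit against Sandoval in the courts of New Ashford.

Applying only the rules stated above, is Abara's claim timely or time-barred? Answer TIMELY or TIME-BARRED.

The claim did not accrue until Abara discovered the injury on 2002-09-11; the 2000-07-08 act date does not start the clock under the stated rule.
Adding the 5 years base period to 2002-09-11 gives a deadline of 2007-09-11, before any tolling.
None of the other events listed affects the running of the period under the stated rules.
Abara filed on 2007-12-22, after the 2007-09-11 deadline, so the action is time-barred.

TIME-BARRED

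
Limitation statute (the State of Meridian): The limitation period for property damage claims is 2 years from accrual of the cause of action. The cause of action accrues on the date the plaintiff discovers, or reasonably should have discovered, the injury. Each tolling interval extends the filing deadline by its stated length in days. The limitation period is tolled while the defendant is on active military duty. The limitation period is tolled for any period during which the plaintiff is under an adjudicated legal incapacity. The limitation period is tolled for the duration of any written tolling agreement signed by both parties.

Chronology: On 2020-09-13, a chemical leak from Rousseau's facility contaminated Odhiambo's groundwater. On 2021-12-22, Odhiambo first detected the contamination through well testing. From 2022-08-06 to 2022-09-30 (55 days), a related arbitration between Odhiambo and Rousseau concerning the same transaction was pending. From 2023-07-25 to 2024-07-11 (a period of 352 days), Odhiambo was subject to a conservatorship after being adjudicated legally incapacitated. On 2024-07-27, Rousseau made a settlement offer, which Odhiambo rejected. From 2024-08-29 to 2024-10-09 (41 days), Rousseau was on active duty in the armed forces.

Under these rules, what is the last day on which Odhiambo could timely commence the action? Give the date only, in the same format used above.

The claim did not accrue until Odhiambo discovered the injury on 2021-12-22; the 2020-09-13 act date does not start the clock under the stated rule.
Adding the 2 years base period to 2021-12-22 gives a deadline of 2023-12-22, before any tolling.
The plaintiff's legal incapacity from 2023-07-25 to 2024-07-11 tolled the period for 352 days, extending the deadline to 2024-12-08.
Because the defendant's active military service ran from 2024-08-29 to 2024-10-09, the deadline is extended by 41 days to 2025-01-18.
No stated provision tolls the period for a pending arbitration, so the interval from 2022-08-06 to 2022-09-30 has no effect on the deadline.
Nothing else in the chronology tolls or restarts the period.

2025-01-18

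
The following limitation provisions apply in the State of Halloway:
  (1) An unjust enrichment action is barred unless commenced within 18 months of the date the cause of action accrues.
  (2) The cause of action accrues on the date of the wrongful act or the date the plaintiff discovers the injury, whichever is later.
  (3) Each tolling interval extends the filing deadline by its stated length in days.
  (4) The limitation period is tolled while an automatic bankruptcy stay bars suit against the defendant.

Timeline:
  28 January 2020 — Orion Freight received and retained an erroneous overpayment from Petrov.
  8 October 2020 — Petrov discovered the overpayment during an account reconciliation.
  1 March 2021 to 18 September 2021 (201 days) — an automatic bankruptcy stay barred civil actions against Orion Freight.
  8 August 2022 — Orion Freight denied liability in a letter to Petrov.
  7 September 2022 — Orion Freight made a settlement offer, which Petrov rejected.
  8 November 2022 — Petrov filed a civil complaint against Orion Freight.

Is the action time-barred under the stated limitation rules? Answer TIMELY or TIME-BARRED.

Taking the later of the act (28 January 2020) and discovery (8 October 2020), the claim accrued on 8 October 2020.
Adding the 18 months base period to 8 October 2020 gives a deadline of 8 April 2022, before any tolling.
The automatic bankruptcy stay from 1 March 2021 to 18 September 2021 tolled the period for 201 days, extending the deadline to 26 October 2022.
The other events in the timeline have no effect on the limitation period under the stated rules.
Filing on 8 November 2022 missed the 26 October 2022 deadline — the action is time-barred.

TIME-BARRED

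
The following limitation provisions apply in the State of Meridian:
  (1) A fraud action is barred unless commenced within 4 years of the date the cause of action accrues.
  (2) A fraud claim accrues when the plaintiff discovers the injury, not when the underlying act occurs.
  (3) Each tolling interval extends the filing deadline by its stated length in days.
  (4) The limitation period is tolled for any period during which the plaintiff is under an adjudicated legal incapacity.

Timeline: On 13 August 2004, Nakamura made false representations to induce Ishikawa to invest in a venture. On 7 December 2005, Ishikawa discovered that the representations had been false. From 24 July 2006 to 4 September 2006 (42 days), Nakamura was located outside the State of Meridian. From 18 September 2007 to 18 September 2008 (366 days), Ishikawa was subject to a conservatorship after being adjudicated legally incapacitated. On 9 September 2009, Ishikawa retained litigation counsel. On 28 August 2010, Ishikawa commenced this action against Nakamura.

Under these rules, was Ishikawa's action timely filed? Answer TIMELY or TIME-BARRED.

Accrual is tied to discovery, so the period began on 7 December 2005 rather than on 13 August 2004 when the act occurred.
Adding the 4 years base period to 7 December 2005 gives a deadline of 7 December 2009, before any tolling.
Because the plaintiff's legal incapacity ran from 18 September 2007 to 18 September 2008, the deadline is extended by 366 days to 8 December 2010.
Although the defendant's absence ran from 24 July 2006 to 4 September 2006, the stated rules do not make that a tolling event, so it is disregarded.
The other events in the timeline have no effect on the limitation period under the stated rules.
Ishikawa filed on 28 August 2010, before the 8 December 2010 deadline, so the action is timely.

TIMELY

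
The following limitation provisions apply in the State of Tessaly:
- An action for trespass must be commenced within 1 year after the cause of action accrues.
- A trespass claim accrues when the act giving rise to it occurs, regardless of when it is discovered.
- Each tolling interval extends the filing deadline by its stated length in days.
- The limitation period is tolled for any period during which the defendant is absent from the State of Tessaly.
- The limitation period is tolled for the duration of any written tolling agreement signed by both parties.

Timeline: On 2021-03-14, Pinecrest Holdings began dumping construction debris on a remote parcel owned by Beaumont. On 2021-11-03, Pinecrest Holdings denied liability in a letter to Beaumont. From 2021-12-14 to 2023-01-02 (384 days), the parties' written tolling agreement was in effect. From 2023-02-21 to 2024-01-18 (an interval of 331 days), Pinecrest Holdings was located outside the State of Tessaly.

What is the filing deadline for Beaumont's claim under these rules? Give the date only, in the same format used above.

2024-02-27

The limitation period began to run on 2021-03-14.
The untolled deadline — 1 year after 2021-03-14 — is 2022-03-14.
Because the written tolling agreement ran from 2021-12-14 to 2023-01-02, the deadline is extended by 384 days to 2023-04-02.
The defendant's absence from the jurisdiction from 2023-02-21 to 2024-01-18 tolled the period for 331 days, extending the deadline to 2024-02-27.
None of the other events listed affects the running of the period under the stated rules.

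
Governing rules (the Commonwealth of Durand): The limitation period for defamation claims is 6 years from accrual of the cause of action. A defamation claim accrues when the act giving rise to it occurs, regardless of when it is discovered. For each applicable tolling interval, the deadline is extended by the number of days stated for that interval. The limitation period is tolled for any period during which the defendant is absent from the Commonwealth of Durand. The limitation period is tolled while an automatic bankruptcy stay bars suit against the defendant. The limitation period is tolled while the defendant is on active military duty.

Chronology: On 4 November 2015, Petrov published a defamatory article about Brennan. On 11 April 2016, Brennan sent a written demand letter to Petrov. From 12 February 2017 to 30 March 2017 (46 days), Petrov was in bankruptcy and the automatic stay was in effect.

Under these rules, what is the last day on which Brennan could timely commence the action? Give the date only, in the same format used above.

The cause of action accrued on 4 November 2015, the date of the act.
Adding the 6 years base period to 4 November 2015 gives a deadline of 4 November 2021, before any tolling.
The automatic bankruptcy stay from 12 February 2017 to 30 March 2017 tolled the period for 46 days, extending the deadline to 20 December 2021.
Nothing else in the chronology tolls or restarts the period.

20 December 2021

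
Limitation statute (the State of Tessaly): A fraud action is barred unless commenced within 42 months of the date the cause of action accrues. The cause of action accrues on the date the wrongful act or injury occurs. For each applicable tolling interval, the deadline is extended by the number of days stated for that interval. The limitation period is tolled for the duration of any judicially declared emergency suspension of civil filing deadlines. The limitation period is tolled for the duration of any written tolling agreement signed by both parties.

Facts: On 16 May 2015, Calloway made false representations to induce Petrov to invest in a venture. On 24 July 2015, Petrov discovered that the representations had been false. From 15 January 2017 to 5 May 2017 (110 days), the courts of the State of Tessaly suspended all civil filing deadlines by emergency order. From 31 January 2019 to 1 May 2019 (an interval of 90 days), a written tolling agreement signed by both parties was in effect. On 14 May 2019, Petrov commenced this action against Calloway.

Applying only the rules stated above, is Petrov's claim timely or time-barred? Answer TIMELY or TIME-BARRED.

TIMELY

Because the rule ties accrual to occurrence, the claim accrued on 16 May 2015, not on the 24 July 2015 discovery date.
The untolled deadline — 42 months after 16 May 2015 — is 16 November 2018.
The emergency suspension of filing deadlines from 15 January 2017 to 5 May 2017 tolled the period for 110 days, extending the deadline to 6 March 2019.
The written tolling agreement from 31 January 2019 to 1 May 2019 tolled the period for 90 days, extending the deadline to 4 June 2019.
Petrov filed on 14 May 2019, before the 4 June 2019 deadline, so the action is timely.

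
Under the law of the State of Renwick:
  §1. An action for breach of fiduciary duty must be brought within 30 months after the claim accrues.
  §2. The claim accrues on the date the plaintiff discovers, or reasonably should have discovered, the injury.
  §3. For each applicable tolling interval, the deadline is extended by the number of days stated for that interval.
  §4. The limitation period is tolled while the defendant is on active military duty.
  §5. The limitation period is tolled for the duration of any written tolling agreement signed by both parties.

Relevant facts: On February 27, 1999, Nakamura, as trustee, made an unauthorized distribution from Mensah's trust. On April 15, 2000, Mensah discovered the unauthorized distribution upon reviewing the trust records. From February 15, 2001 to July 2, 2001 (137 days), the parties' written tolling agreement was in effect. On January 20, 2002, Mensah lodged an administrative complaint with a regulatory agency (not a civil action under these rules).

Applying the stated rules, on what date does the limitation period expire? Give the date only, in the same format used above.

Under the discovery rule, the claim accrued on April 15, 2000, when Mensah discovered the injury — not on the February 27, 1999 date of the underlying act.
30 months from April 15, 2000 is October 15, 2002.
The period was tolled for 137 days by the written tolling agreement (February 15, 2001 to July 2, 2001), pushing the deadline to March 1, 2003.
The other events in the timeline have no effect on the limitation period under the stated rules.

March 1, 2003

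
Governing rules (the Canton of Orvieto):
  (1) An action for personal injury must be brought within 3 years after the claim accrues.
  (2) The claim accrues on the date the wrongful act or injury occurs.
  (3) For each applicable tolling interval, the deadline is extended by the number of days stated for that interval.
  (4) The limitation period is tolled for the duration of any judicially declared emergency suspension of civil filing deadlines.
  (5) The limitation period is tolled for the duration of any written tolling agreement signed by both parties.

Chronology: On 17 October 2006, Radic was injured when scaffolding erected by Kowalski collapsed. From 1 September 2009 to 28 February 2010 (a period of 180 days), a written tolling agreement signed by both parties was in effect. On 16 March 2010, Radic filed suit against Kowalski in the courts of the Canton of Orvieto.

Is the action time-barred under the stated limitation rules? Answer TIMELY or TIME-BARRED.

TIMELY

The claim accrued on 17 October 2006, when the wrongful act occurred.
3 years from 17 October 2006 is 17 October 2009.
Because the written tolling agreement ran from 1 September 2009 to 28 February 2010, the deadline is extended by 180 days to 15 April 2010.
Filing on 16 March 2010 beat the 15 April 2010 deadline — the action is timely.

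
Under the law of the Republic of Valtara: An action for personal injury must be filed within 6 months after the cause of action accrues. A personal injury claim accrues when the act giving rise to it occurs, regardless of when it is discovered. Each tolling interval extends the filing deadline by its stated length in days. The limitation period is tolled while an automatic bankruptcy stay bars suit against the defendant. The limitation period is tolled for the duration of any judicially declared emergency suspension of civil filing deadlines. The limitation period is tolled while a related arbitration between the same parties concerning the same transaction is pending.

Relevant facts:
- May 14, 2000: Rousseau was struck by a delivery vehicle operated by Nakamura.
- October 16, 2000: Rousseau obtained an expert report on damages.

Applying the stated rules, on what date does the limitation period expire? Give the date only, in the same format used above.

November 14, 2000

The claim accrued on May 14, 2000, when the wrongful act occurred.
The untolled deadline — 6 months after May 14, 2000 — is November 14, 2000.
Nothing else in the chronology tolls or restarts the period.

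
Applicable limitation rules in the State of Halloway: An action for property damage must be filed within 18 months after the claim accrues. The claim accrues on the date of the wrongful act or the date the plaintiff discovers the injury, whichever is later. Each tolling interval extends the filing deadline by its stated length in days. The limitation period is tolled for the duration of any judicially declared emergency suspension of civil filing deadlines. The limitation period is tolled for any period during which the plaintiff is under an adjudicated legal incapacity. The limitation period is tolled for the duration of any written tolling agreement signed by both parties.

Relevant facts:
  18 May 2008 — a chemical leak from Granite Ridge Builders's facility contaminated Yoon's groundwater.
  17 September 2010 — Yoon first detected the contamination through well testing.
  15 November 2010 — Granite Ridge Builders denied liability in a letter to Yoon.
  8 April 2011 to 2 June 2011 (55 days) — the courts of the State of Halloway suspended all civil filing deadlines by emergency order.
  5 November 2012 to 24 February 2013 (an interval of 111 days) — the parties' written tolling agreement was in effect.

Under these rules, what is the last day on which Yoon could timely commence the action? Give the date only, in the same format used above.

11 May 2012

The claim accrued on 17 September 2010 — the later of the 18 May 2008 act and the 17 September 2010 discovery.
18 months from 17 September 2010 is 17 March 2012.
The emergency suspension of filing deadlines from 8 April 2011 to 2 June 2011 tolled the period for 55 days, extending the deadline to 11 May 2012.
The written tolling agreement from 5 November 2012 to 24 February 2013 began after the period had already run on 11 May 2012, so it has no tolling effect.
Nothing else in the chronology tolls or restarts the period.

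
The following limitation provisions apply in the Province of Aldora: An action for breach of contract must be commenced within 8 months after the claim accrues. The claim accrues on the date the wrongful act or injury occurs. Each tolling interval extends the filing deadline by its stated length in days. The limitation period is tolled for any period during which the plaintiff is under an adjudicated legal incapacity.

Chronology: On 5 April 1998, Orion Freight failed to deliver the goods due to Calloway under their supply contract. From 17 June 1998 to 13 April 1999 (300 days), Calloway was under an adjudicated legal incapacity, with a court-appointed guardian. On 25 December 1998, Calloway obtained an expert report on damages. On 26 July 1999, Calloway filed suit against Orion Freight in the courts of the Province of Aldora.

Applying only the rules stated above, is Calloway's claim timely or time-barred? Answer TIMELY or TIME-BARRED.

TIMELY

The claim accrued on 5 April 1998, when the wrongful act occurred.
The untolled deadline — 8 months after 5 April 1998 — is 5 December 1998.
The plaintiff's legal incapacity from 17 June 1998 to 13 April 1999 tolled the period for 300 days, extending the deadline to 1 October 1999.
Nothing else in the chronology tolls or restarts the period.
The 26 July 1999 filing precedes the 1 October 1999 deadline; the claim is timely.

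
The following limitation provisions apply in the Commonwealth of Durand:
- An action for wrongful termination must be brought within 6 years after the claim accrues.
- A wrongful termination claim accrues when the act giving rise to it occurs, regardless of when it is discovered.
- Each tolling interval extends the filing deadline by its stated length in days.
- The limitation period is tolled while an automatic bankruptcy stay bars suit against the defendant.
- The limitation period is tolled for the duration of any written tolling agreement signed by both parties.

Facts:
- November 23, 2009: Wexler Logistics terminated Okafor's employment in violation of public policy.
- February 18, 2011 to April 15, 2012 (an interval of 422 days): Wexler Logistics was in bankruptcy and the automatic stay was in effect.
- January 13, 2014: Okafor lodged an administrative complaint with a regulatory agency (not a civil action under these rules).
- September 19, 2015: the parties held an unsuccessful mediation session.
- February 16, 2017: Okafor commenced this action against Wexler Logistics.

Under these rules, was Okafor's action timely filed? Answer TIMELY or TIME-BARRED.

The claim accrued on November 23, 2009, when the wrongful act occurred.
6 years from November 23, 2009 is November 23, 2015.
The automatic bankruptcy stay from February 18, 2011 to April 15, 2012 tolled the period for 422 days, extending the deadline to January 18, 2017.
None of the other events listed affects the running of the period under the stated rules.
Filing on February 16, 2017 missed the January 18, 2017 deadline — the action is time-barred.

TIME-BARRED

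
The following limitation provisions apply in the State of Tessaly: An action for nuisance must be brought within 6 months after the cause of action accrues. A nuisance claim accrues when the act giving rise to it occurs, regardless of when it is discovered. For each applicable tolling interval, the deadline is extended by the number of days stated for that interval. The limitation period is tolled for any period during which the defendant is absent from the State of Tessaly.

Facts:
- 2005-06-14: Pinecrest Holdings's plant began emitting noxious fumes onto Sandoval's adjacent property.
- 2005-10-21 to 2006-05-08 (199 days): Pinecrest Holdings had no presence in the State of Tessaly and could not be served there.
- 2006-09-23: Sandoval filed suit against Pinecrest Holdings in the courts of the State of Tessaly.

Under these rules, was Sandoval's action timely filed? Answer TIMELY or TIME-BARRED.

The cause of action accrued on 2005-06-14, the date of the act.
Adding the 6 months base period to 2005-06-14 gives a deadline of 2005-12-14, before any tolling.
The defendant's absence from the jurisdiction from 2005-10-21 to 2006-05-08 tolled the period for 199 days, extending the deadline to 2006-07-01.
Filing on 2006-09-23 missed the 2006-07-01 deadline — the action is time-barred.

TIME-BARRED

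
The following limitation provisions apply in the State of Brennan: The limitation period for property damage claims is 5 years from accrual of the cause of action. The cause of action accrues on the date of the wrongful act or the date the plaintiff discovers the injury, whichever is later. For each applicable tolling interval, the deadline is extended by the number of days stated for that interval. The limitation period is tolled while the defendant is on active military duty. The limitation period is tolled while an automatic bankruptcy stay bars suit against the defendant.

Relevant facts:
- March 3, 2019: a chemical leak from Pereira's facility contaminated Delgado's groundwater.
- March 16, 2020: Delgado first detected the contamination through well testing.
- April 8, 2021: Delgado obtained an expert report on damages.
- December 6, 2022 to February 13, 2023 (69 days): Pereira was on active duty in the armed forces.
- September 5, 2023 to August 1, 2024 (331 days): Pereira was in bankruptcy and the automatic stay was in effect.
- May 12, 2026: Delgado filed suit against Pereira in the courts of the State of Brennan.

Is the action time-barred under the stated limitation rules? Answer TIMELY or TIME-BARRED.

Because discovery on March 16, 2020 post-dates the March 3, 2019 act, accrual under the later-of rule falls on March 16, 2020.
Adding the 5 years base period to March 16, 2020 gives a deadline of March 16, 2025, before any tolling.
The period was tolled for 69 days by the defendant's active military service (December 6, 2022 to February 13, 2023), pushing the deadline to May 24, 2025.
The period was tolled for 331 days by the automatic bankruptcy stay (September 5, 2023 to August 1, 2024), pushing the deadline to April 20, 2026.
The other events in the timeline have no effect on the limitation period under the stated rules.
The May 12, 2026 filing falls after the April 20, 2026 deadline; the claim is time-barred.

TIME-BARRED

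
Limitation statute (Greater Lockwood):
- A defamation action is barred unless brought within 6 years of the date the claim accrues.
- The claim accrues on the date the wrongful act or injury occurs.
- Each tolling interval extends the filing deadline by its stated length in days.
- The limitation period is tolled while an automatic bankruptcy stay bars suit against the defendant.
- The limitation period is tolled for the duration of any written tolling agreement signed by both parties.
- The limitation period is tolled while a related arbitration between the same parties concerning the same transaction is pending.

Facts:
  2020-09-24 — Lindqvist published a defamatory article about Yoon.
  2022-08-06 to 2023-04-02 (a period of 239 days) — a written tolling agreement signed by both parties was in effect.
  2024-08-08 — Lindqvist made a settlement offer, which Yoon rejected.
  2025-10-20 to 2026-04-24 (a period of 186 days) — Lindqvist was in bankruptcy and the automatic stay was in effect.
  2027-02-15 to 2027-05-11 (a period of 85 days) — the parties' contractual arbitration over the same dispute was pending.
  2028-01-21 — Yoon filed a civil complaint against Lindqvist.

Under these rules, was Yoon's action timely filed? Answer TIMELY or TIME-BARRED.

The claim accrued on 2020-09-24, when the wrongful act occurred.
The untolled deadline — 6 years after 2020-09-24 — is 2026-09-24.
The period was tolled for 239 days by the written tolling agreement (2022-08-06 to 2023-04-02), pushing the deadline to 2027-05-21.
The automatic bankruptcy stay from 2025-10-20 to 2026-04-24 tolled the period for 186 days, extending the deadline to 2027-11-23.
The period was tolled for 85 days by the pending related arbitration (2027-02-15 to 2027-05-11), pushing the deadline to 2028-02-16.
The other events in the timeline have no effect on the limitation period under the stated rules.
Yoon filed on 2028-01-21, before the 2028-02-16 deadline, so the action is timely.

TIMELY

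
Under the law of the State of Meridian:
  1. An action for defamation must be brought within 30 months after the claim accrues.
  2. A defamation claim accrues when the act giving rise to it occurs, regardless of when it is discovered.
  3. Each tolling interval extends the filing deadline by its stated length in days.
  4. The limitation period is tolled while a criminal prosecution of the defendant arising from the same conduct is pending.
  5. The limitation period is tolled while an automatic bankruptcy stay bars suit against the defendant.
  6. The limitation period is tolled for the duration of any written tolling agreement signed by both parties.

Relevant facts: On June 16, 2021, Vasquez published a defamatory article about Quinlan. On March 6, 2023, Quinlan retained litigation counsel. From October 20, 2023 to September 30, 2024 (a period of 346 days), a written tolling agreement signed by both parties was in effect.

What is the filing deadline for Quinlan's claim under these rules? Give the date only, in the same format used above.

The claim accrued on June 16, 2021, the date of the act.
The untolled deadline — 30 months after June 16, 2021 — is December 16, 2023.
The written tolling agreement from October 20, 2023 to September 30, 2024 tolled the period for 346 days, extending the deadline to November 26, 2024.
Nothing else in the chronology tolls or restarts the period.

November 26, 2024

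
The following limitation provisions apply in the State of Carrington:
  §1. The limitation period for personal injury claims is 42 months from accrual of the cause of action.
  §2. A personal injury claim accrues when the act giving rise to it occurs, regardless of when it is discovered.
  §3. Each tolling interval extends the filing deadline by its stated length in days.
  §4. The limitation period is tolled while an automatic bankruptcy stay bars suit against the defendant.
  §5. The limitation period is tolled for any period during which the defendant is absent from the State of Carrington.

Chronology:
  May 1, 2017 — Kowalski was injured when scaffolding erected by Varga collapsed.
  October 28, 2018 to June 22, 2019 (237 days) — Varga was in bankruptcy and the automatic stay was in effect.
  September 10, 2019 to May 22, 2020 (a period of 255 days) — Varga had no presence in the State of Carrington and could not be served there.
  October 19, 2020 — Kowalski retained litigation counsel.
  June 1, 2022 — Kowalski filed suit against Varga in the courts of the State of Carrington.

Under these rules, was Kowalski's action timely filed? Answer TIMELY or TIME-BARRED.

The claim accrued on May 1, 2017, when the wrongful act occurred.
The untolled deadline — 42 months after May 1, 2017 — is November 1, 2020.
The period was tolled for 237 days by the automatic bankruptcy stay (October 28, 2018 to June 22, 2019), pushing the deadline to June 26, 2021.
The period was tolled for 255 days by the defendant's absence from the jurisdiction (September 10, 2019 to May 22, 2020), pushing the deadline to March 8, 2022.
Nothing else in the chronology tolls or restarts the period.
Kowalski filed on June 1, 2022, after the March 8, 2022 deadline, so the action is time-barred.

TIME-BARRED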